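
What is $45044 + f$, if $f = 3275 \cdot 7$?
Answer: $67969$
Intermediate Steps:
$f = 22925$
$45044 + f = 45044 + 22925 = 67969$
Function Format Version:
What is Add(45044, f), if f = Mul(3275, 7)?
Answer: 67969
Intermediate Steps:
f = 22925
Add(45044, f) = Add(45044, 22925) = 67969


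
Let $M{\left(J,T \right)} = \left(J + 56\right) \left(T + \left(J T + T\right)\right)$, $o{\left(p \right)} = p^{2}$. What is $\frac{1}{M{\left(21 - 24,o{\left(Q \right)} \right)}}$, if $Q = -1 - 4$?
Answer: $- \frac{1}{1325} \approx -0.00075472$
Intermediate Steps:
$Q = -5$
$M{\left(J,T \right)} = \left(56 + J\right) \left(2 T + J T\right)$ ($M{\left(J,T \right)} = \left(56 + J\right) \left(T + \left(T + J T\right)\right) = \left(56 + J\right) \left(2 T + J T\right)$)
$\frac{1}{M{\left(21 - 24,o{\left(Q \right)} \right)}} = \frac{1}{\left(-5\right)^{2} \left(112 + \left(21 - 24\right)^{2} + 58 \left(21 - 24\right)\right)} = \frac{1}{25 \left(112 + \left(-3\right)^{2} + 58 \left(-3\right)\right)} = \frac{1}{25 \left(112 + 9 - 174\right)} = \frac{1}{25 \left(-53\right)} = \frac{1}{-1325} = - \frac{1}{1325}$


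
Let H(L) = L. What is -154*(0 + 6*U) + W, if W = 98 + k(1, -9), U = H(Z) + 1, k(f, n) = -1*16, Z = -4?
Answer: 2854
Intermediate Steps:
k(f, n) = -16
U = -3 (U = -4 + 1 = -3)
W = 82 (W = 98 - 16 = 82)
-154*(0 + 6*U) + W = -154*(0 + 6*(-3)) + 82 = -154*(0 - 18) + 82 = -154*(-18) + 82 = 2772 + 82 = 2854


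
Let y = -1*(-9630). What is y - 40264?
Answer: -30634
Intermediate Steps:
y = 9630
y - 40264 = 9630 - 40264 = -30634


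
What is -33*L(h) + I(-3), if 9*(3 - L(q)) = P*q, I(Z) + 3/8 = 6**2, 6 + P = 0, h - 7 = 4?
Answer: -2443/8 ≈ -305.38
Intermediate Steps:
h = 11 (h = 7 + 4 = 11)
P = -6 (P = -6 + 0 = -6)
I(Z) = 285/8 (I(Z) = -3/8 + 6**2 = -3/8 + 36 = 285/8)
L(q) = 3 + 2*q/3 (L(q) = 3 - (-2)*q/3 = 3 + 2*q/3)
-33*L(h) + I(-3) = -33*(3 + (2/3)*11) + 285/8 = -33*(3 + 22/3) + 285/8 = -33*31/3 + 285/8 = -341 + 285/8 = -2443/8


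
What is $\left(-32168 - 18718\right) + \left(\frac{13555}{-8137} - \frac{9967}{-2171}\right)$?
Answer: $- \frac{898871244748}{17665427} \approx -50883.0$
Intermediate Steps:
$\left(-32168 - 18718\right) + \left(\frac{13555}{-8137} - \frac{9967}{-2171}\right) = -50886 + \left(13555 \left(- \frac{1}{8137}\right) - - \frac{9967}{2171}\right) = -50886 + \left(- \frac{13555}{8137} + \frac{9967}{2171}\right) = -50886 + \frac{51673574}{17665427} = - \frac{898871244748}{17665427}$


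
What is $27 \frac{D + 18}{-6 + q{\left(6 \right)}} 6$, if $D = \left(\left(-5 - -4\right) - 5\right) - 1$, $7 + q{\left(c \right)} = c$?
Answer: $- \frac{1782}{7} \approx -254.57$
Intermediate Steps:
$q{\left(c \right)} = -7 + c$
$D = -7$ ($D = \left(\left(-5 + 4\right) - 5\right) - 1 = \left(-1 - 5\right) - 1 = -6 - 1 = -7$)
$27 \frac{D + 18}{-6 + q{\left(6 \right)}} 6 = 27 \frac{-7 + 18}{-6 + \left(-7 + 6\right)} 6 = 27 \frac{11}{-6 - 1} \cdot 6 = 27 \frac{11}{-7} \cdot 6 = 27 \cdot 11 \left(- \frac{1}{7}\right) 6 = 27 \left(- \frac{11}{7}\right) 6 = \left(- \frac{297}{7}\right) 6 = - \frac{1782}{7}$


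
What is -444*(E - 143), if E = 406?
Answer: -116772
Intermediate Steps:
-444*(E - 143) = -444*(406 - 143) = -444*263 = -116772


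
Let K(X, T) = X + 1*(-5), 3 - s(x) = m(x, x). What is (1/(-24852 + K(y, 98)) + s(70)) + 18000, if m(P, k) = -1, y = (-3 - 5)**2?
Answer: 446373171/24793 ≈ 18004.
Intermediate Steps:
y = 64 (y = (-8)**2 = 64)
s(x) = 4 (s(x) = 3 - 1*(-1) = 3 + 1 = 4)
K(X, T) = -5 + X (K(X, T) = X - 5 = -5 + X)
(1/(-24852 + K(y, 98)) + s(70)) + 18000 = (1/(-24852 + (-5 + 64)) + 4) + 18000 = (1/(-24852 + 59) + 4) + 18000 = (1/(-24793) + 4) + 18000 = (-1/24793 + 4) + 18000 = 99171/24793 + 18000 = 446373171/24793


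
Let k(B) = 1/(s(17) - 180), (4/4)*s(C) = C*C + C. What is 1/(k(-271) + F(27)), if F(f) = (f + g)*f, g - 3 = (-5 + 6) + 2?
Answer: 126/112267 ≈ 0.0011223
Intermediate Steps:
s(C) = C + C**2 (s(C) = C*C + C = C**2 + C = C + C**2)
g = 6 (g = 3 + ((-5 + 6) + 2) = 3 + (1 + 2) = 3 + 3 = 6)
F(f) = f*(6 + f) (F(f) = (f + 6)*f = (6 + f)*f = f*(6 + f))
k(B) = 1/126 (k(B) = 1/(17*(1 + 17) - 180) = 1/(17*18 - 180) = 1/(306 - 180) = 1/126)
1/(k(-271) + F(27)) = 1/(1/126 + 27*(6 + 27)) = 1/(1/126 + 27*33) = 1/(1/126 + 891) = 1/(112267/126) = 126/112267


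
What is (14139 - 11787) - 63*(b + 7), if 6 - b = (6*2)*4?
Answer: 4557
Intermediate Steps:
b = -42 (b = 6 - 6*2*4 = 6 - 12*4 = 6 - 1*48 = 6 - 48 = -42)
(14139 - 11787) - 63*(b + 7) = (14139 - 11787) - 63*(-42 + 7) = 2352 - 63*(-35) = 2352 + 2205 = 4557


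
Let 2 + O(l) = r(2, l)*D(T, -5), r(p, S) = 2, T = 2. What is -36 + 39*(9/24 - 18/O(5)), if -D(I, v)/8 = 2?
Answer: -99/136 ≈ -0.72794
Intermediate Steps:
D(I, v) = -16 (D(I, v) = -8*2 = -16)
O(l) = -34 (O(l) = -2 + 2*(-16) = -2 - 32 = -34)
-36 + 39*(9/24 - 18/O(5)) = -36 + 39*(9/24 - 18/(-34)) = -36 + 39*(9*(1/24) - 18*(-1/34)) = -36 + 39*(3/8 + 9/17) = -36 + 39*(123/136) = -36 + 4797/136 = -99/136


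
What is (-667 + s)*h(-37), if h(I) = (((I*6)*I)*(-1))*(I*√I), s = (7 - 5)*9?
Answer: -197242782*I*√37 ≈ -1.1998e+9*I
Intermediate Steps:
s = 18 (s = 2*9 = 18)
h(I) = -6*I^(7/2) (h(I) = (((6*I)*I)*(-1))*I^(3/2) = ((6*I²)*(-1))*I^(3/2) = (-6*I²)*I^(3/2) = -6*I^(7/2))
(-667 + s)*h(-37) = (-667 + 18)*(-(-303918)*I*√37) = -(-3894)*(-50653*I*√37) = -197242782*I*√37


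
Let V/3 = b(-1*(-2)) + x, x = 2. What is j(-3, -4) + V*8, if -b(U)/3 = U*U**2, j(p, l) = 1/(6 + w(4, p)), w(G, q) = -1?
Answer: -2639/5 ≈ -527.80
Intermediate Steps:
j(p, l) = 1/5 (j(p, l) = 1/(6 - 1) = 1/5)
b(U) = -3*U**3 (b(U) = -3*U*U**2 = -3*U**3)
V = -66 (V = 3*(-3*(-1*(-2))**3 + 2) = 3*(-3*2**3 + 2) = 3*(-3*8 + 2) = 3*(-24 + 2) = 3*(-22) = -66)
j(-3, -4) + V*8 = 1/5 - 66*8 = 1/5 - 528 = -2639/5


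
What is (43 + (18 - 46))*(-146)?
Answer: -2190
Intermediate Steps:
(43 + (18 - 46))*(-146) = (43 - 28)*(-146) = 15*(-146) = -2190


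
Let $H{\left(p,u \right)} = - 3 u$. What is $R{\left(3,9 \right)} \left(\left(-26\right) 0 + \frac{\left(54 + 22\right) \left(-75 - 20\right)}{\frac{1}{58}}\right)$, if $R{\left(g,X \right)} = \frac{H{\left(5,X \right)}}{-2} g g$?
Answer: $-50879340$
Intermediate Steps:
$R{\left(g,X \right)} = \frac{3 X g^{2}}{2}$ ($R{\left(g,X \right)} = \frac{\left(-3\right) X}{-2} g g = - 3 X \left(- \frac{1}{2}\right) g g = \frac{3 X}{2} g g = \frac{3 X g}{2} g = \frac{3 X g^{2}}{2}$)
$R{\left(3,9 \right)} \left(\left(-26\right) 0 + \frac{\left(54 + 22\right) \left(-75 - 20\right)}{\frac{1}{58}}\right) = \frac{3}{2} \cdot 9 \cdot 3^{2} \left(\left(-26\right) 0 + \frac{\left(54 + 22\right) \left(-75 - 20\right)}{\frac{1}{58}}\right) = \frac{3}{2} \cdot 9 \cdot 9 \left(0 + 76 \left(-95\right) \frac{1}{\frac{1}{58}}\right) = \frac{243 \left(0 - 418760\right)}{2} = \frac{243}{2} \left(-418760\right) = -50879340$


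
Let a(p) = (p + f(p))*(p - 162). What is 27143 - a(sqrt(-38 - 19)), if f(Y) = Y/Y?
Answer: 27362 + 161*I*sqrt(57) ≈ 27362.0 + 1215.5*I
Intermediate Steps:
f(Y) = 1
a(p) = (1 + p)*(-162 + p) (a(p) = (p + 1)*(p - 162) = (1 + p)*(-162 + p))
27143 - a(sqrt(-38 - 19)) = 27143 - (-162 + (sqrt(-38 - 19))**2 - 161*sqrt(-38 - 19)) = 27143 - (-162 + (sqrt(-57))**2 - 161*I*sqrt(57)) = 27143 - (-162 + (I*sqrt(57))**2 - 161*I*sqrt(57)) = 27143 - (-162 - 57 - 161*I*sqrt(57)) = 27143 - (-219 - 161*I*sqrt(57)) = 27143 + (219 + 161*I*sqrt(57)) = 27362 + 161*I*sqrt(57)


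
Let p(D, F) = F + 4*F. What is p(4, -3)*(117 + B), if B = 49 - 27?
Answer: -2085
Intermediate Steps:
p(D, F) = 5*F
B = 22
p(4, -3)*(117 + B) = (5*(-3))*(117 + 22) = -15*139 = -2085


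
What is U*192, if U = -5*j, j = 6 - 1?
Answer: -4800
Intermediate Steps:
j = 5
U = -25 (U = -5*5 = -25)
U*192 = -25*192 = -4800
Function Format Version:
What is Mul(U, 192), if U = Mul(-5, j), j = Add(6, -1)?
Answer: -4800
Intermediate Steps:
j = 5
U = -25 (U = Mul(-5, 5) = -25)
Mul(U, 192) = Mul(-25, 192) = -4800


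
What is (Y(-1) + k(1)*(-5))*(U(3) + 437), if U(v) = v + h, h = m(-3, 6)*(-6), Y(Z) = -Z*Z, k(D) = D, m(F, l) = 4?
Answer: -2496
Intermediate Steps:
Y(Z) = -Z**2
h = -24 (h = 4*(-6) = -24)
U(v) = -24 + v (U(v) = v - 24 = -24 + v)
(Y(-1) + k(1)*(-5))*(U(3) + 437) = (-1*(-1)**2 + 1*(-5))*((-24 + 3) + 437) = (-1*1 - 5)*(-21 + 437) = (-1 - 5)*416 = -6*416 = -2496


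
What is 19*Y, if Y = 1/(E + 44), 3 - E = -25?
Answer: 19/72 ≈ 0.26389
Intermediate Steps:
E = 28 (E = 3 - 1*(-25) = 3 + 25 = 28)
Y = 1/72 (Y = 1/(28 + 44) = 1/72 ≈ 0.013889)
19*Y = 19*(1/72) = 19/72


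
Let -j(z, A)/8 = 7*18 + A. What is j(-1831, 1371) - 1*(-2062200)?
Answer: 2050224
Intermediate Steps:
j(z, A) = -1008 - 8*A (j(z, A) = -8*(7*18 + A) = -8*(126 + A) = -1008 - 8*A)
j(-1831, 1371) - 1*(-2062200) = (-1008 - 8*1371) - 1*(-2062200) = (-1008 - 10968) + 2062200 = -11976 + 2062200 = 2050224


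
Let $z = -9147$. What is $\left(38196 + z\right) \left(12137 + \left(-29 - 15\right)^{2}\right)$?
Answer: $408806577$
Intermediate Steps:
$\left(38196 + z\right) \left(12137 + \left(-29 - 15\right)^{2}\right) = \left(38196 - 9147\right) \left(12137 + \left(-29 - 15\right)^{2}\right) = 29049 \left(12137 + \left(-44\right)^{2}\right) = 29049 \left(12137 + 1936\right) = 29049 \cdot 14073 = 408806577$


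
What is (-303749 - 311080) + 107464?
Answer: -507365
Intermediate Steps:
(-303749 - 311080) + 107464 = -614829 + 107464 = -507365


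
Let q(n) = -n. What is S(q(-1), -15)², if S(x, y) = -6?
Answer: 36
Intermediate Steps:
S(q(-1), -15)² = (-6)² = 36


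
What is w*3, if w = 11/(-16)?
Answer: -33/16 ≈ -2.0625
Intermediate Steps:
w = -11/16 (w = 11*(-1/16) = -11/16 ≈ -0.68750)
w*3 = -11/16*3 = -33/16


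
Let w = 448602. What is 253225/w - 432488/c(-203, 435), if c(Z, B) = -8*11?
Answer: 314995561/64086 ≈ 4915.2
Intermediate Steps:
c(Z, B) = -88
253225/w - 432488/c(-203, 435) = 253225/448602 - 432488/(-88) = 253225*(1/448602) - 432488*(-1/88) = 36175/64086 + 54061/11 = 314995561/64086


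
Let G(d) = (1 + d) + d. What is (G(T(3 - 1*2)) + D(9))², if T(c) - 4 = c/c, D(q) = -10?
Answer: 1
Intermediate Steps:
T(c) = 5 (T(c) = 4 + c/c = 4 + 1 = 5)
G(d) = 1 + 2*d
(G(T(3 - 1*2)) + D(9))² = ((1 + 2*5) - 10)² = ((1 + 10) - 10)² = (11 - 10)² = 1² = 1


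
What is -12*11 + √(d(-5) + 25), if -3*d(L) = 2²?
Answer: -132 + √213/3 ≈ -127.14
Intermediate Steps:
d(L) = -4/3 (d(L) = -⅓*2² = -⅓*4 = -4/3)
-12*11 + √(d(-5) + 25) = -12*11 + √(-4/3 + 25) = -132 + √(71/3) = -132 + √213/3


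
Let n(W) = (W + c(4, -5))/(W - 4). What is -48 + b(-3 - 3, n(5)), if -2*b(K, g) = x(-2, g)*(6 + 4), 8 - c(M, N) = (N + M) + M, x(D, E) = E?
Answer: -98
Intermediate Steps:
c(M, N) = 8 - N - 2*M (c(M, N) = 8 - ((N + M) + M) = 8 - ((M + N) + M) = 8 - (N + 2*M) = 8 + (-N - 2*M) = 8 - N - 2*M)
n(W) = (5 + W)/(-4 + W) (n(W) = (W + (8 - 1*(-5) - 2*4))/(W - 4) = (W + (8 + 5 - 8))/(-4 + W) = (W + 5)/(-4 + W) = (5 + W)/(-4 + W))
b(K, g) = -5*g (b(K, g) = -g*(6 + 4)/2 = -g*10/2 = -5*g)
-48 + b(-3 - 3, n(5)) = -48 - 5*(5 + 5)/(-4 + 5) = -48 - 5*10/1 = -48 - 5*10 = -48 - 50 = -98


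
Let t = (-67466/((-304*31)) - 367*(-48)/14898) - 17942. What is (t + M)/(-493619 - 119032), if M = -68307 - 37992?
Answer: 1453509185465/7167952984296 ≈ 0.20278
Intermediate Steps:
M = -106299
t = -209821940561/11699896 (t = (-67466/(-9424) + 17616*(1/14898)) - 17942 = (-67466*(-1/9424) + 2936/2483) - 17942 = (33733/4712 + 2936/2483) - 17942 = 97593471/11699896 - 17942 = -209821940561/11699896 ≈ -17934.)
(t + M)/(-493619 - 119032) = (-209821940561/11699896 - 106299)/(-493619 - 119032) = -1453509185465/11699896/(-612651) = -1453509185465/11699896*(-1/612651) = 1453509185465/7167952984296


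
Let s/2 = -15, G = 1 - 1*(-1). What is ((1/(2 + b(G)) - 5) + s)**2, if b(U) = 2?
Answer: 19321/16 ≈ 1207.6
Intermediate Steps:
G = 2 (G = 1 + 1 = 2)
s = -30 (s = 2*(-15) = -30)
((1/(2 + b(G)) - 5) + s)**2 = ((1/(2 + 2) - 5) - 30)**2 = ((1/4 - 5) - 30)**2 = (-19/4 - 30)**2 = (-139/4)**2 = 19321/16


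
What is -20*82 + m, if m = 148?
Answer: -1492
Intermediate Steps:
-20*82 + m = -20*82 + 148 = -1640 + 148 = -1492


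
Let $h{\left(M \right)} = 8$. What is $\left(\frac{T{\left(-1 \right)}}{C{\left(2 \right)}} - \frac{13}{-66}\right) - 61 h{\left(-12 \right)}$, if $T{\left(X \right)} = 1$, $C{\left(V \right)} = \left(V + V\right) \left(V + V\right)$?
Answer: $- \frac{257527}{528} \approx -487.74$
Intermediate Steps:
$C{\left(V \right)} = 4 V^{2}$ ($C{\left(V \right)} = 2 V 2 V = 4 V^{2}$)
$\left(\frac{T{\left(-1 \right)}}{C{\left(2 \right)}} - \frac{13}{-66}\right) - 61 h{\left(-12 \right)} = \left(1 \frac{1}{4 \cdot 2^{2}} - \frac{13}{-66}\right) - 488 = \left(1 \frac{1}{4 \cdot 4} - - \frac{13}{66}\right) - 488 = \left(1 \cdot \frac{1}{16} + \frac{13}{66}\right) - 488 = \left(\frac{1}{16} + \frac{13}{66}\right) - 488 = \frac{137}{528} - 488 = - \frac{257527}{528}$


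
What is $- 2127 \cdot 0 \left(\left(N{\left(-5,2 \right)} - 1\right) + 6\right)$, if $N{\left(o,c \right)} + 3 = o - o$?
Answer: $0$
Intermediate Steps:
$N{\left(o,c \right)} = -3$ ($N{\left(o,c \right)} = -3 + \left(o - o\right) = -3 + 0 = -3$)
$- 2127 \cdot 0 \left(\left(N{\left(-5,2 \right)} - 1\right) + 6\right) = - 2127 \cdot 0 \left(\left(-3 - 1\right) + 6\right) = - 2127 \cdot 0 \left(-4 + 6\right) = - 2127 \cdot 0 \cdot 2 = \left(-2127\right) 0 = 0$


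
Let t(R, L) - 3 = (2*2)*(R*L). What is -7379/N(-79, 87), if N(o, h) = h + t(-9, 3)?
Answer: 7379/18 ≈ 409.94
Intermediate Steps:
t(R, L) = 3 + 4*L*R (t(R, L) = 3 + (2*2)*(R*L) = 3 + 4*(L*R) = 3 + 4*L*R)
N(o, h) = -105 + h (N(o, h) = h + (3 + 4*3*(-9)) = h + (3 - 108) = h - 105 = -105 + h)
-7379/N(-79, 87) = -7379/(-105 + 87) = -7379/(-18) = -7379*(-1/18) = 7379/18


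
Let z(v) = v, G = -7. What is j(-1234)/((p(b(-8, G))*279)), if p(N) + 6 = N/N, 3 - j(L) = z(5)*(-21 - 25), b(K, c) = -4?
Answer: -233/1395 ≈ -0.16703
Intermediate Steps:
j(L) = 233 (j(L) = 3 - 5*(-21 - 25) = 3 - 5*(-46) = 3 - 1*(-230) = 3 + 230 = 233)
p(N) = -5 (p(N) = -6 + N/N = -6 + 1 = -5)
j(-1234)/((p(b(-8, G))*279)) = 233/((-5*279)) = 233/(-1395) = 233*(-1/1395) = -233/1395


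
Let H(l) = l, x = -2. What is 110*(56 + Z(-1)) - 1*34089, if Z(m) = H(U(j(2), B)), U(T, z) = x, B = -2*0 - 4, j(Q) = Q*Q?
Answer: -28149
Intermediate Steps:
j(Q) = Q²
B = -4 (B = 0 - 4 = -4)
U(T, z) = -2
Z(m) = -2
110*(56 + Z(-1)) - 1*34089 = 110*(56 - 2) - 1*34089 = 110*54 - 34089 = 5940 - 34089 = -28149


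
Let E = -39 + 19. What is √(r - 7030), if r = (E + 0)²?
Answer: I*√6630 ≈ 81.425*I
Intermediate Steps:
E = -20
r = 400 (r = (-20 + 0)² = (-20)² = 400)
√(r - 7030) = √(400 - 7030) = √(-6630) = I*√6630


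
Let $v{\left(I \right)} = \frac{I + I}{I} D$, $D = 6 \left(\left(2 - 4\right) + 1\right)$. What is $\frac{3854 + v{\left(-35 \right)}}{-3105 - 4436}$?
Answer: $- \frac{3842}{7541} \approx -0.50948$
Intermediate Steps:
$D = -6$ ($D = 6 \left(-2 + 1\right) = 6 \left(-1\right) = -6$)
$v{\left(I \right)} = -12$ ($v{\left(I \right)} = \frac{I + I}{I} \left(-6\right) = \frac{2 I}{I} \left(-6\right) = 2 \left(-6\right) = -12$)
$\frac{3854 + v{\left(-35 \right)}}{-3105 - 4436} = \frac{3854 - 12}{-3105 - 4436} = \frac{3842}{-7541} = 3842 \left(- \frac{1}{7541}\right) = - \frac{3842}{7541}$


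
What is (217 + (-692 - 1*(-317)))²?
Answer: 24964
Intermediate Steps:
(217 + (-692 - 1*(-317)))² = (217 + (-692 + 317))² = (217 - 375)² = (-158)² = 24964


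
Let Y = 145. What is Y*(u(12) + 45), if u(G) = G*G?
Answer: 27405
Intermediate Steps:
u(G) = G²
Y*(u(12) + 45) = 145*(12² + 45) = 145*(144 + 45) = 145*189 = 27405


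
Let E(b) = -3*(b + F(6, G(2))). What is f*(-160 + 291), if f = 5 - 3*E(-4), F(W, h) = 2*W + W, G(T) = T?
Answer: 17161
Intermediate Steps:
F(W, h) = 3*W
E(b) = -54 - 3*b (E(b) = -3*(b + 3*6) = -3*(b + 18) = -3*(18 + b) = -54 - 3*b)
f = 131 (f = 5 - 3*(-54 - 3*(-4)) = 5 - 3*(-54 + 12) = 5 - 3*(-42) = 5 + 126 = 131)
f*(-160 + 291) = 131*(-160 + 291) = 131*131 = 17161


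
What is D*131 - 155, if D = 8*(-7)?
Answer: -7491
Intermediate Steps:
D = -56
D*131 - 155 = -56*131 - 155 = -7336 - 155 = -7491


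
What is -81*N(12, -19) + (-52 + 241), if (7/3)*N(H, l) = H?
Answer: -1593/7 ≈ -227.57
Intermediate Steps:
N(H, l) = 3*H/7
-81*N(12, -19) + (-52 + 241) = -243*12/7 + (-52 + 241) = -81*36/7 + 189 = -2916/7 + 189 = -1593/7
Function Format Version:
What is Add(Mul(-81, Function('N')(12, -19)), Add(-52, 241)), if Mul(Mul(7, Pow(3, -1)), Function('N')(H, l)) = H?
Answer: Rational(-1593, 7) ≈ -227.57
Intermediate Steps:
Function('N')(H, l) = Mul(Rational(3, 7), H)
Add(Mul(-81, Function('N')(12, -19)), Add(-52, 241)) = Add(Mul(-81, Mul(Rational(3, 7), 12)), Add(-52, 241)) = Add(Mul(-81, Rational(36, 7)), 189) = Add(Rational(-2916, 7), 189) = Rational(-1593, 7)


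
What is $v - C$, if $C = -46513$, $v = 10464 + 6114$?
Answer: $63091$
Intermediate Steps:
$v = 16578$
$v - C = 16578 - -46513 = 16578 + 46513 = 63091$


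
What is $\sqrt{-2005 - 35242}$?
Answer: $i \sqrt{37247} \approx 192.99 i$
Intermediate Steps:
$\sqrt{-2005 - 35242} = \sqrt{-37247} = i \sqrt{37247}$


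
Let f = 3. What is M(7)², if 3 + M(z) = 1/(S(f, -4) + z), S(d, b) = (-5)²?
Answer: 9025/1024 ≈ 8.8135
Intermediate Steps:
S(d, b) = 25
M(z) = -3 + 1/(25 + z)
M(7)² = ((-74 - 3*7)/(25 + 7))² = ((-74 - 21)/32)² = ((1/32)*(-95))² = (-95/32)² = 9025/1024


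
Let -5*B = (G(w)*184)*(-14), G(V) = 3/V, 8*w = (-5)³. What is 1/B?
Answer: -625/61824 ≈ -0.010109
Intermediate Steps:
w = -125/8 (w = (⅛)*(-5)³ = (⅛)*(-125) = -125/8 ≈ -15.625)
B = -61824/625 (B = -(3/(-125/8))*184*(-14)/5 = -(3*(-8/125))*184*(-14)/5 = -(-24/125*184)*(-14)/5 = -(-4416)*(-14)/625 = -⅕*61824/125 = -61824/625 ≈ -98.918)
1/B = 1/(-61824/625) = -625/61824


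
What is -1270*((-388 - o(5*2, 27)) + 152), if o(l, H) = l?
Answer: 312420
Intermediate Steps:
-1270*((-388 - o(5*2, 27)) + 152) = -1270*((-388 - 5*2) + 152) = -1270*((-388 - 1*10) + 152) = -1270*((-388 - 10) + 152) = -1270*(-398 + 152) = -1270*(-246) = 312420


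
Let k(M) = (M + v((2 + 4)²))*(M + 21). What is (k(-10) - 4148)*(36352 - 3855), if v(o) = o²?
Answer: 324905006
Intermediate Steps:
k(M) = (21 + M)*(1296 + M) (k(M) = (M + ((2 + 4)²)²)*(M + 21) = (M + (6²)²)*(21 + M) = (M + 36²)*(21 + M) = (M + 1296)*(21 + M) = (1296 + M)*(21 + M) = (21 + M)*(1296 + M))
(k(-10) - 4148)*(36352 - 3855) = ((27216 + (-10)² + 1317*(-10)) - 4148)*(36352 - 3855) = ((27216 + 100 - 13170) - 4148)*32497 = (14146 - 4148)*32497 = 9998*32497 = 324905006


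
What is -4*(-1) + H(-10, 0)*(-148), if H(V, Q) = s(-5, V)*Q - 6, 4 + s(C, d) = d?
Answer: 892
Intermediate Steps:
s(C, d) = -4 + d
H(V, Q) = -6 + Q*(-4 + V) (H(V, Q) = (-4 + V)*Q - 6 = Q*(-4 + V) - 6 = -6 + Q*(-4 + V))
-4*(-1) + H(-10, 0)*(-148) = -4*(-1) + (-6 + 0*(-4 - 10))*(-148) = 4 + (-6 + 0*(-14))*(-148) = 4 + (-6 + 0)*(-148) = 4 - 6*(-148) = 4 + 888 = 892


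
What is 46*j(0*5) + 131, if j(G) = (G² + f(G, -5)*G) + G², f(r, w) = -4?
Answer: 131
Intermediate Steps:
j(G) = -4*G + 2*G² (j(G) = (G² - 4*G) + G² = -4*G + 2*G²)
46*j(0*5) + 131 = 46*(2*(0*5)*(-2 + 0*5)) + 131 = 46*(2*0*(-2 + 0)) + 131 = 46*(2*0*(-2)) + 131 = 46*0 + 131 = 0 + 131 = 131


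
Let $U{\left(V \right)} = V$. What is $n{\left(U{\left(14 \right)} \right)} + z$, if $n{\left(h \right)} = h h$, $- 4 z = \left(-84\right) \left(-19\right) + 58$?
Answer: $- \frac{435}{2} \approx -217.5$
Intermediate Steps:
$z = - \frac{827}{2}$ ($z = - \frac{\left(-84\right) \left(-19\right) + 58}{4} = - \frac{1596 + 58}{4} = \left(- \frac{1}{4}\right) 1654 = - \frac{827}{2} \approx -413.5$)
$n{\left(h \right)} = h^{2}$
$n{\left(U{\left(14 \right)} \right)} + z = 14^{2} - \frac{827}{2} = 196 - \frac{827}{2} = - \frac{435}{2}$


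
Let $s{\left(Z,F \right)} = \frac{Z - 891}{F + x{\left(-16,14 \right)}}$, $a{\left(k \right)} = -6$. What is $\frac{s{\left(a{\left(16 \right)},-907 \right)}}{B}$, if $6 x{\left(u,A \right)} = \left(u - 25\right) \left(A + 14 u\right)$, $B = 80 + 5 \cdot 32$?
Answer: $- \frac{299}{42240} \approx -0.0070786$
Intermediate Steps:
$B = 240$ ($B = 80 + 160 = 240$)
$x{\left(u,A \right)} = \frac{\left(-25 + u\right) \left(A + 14 u\right)}{6}$ ($x{\left(u,A \right)} = \frac{\left(u - 25\right) \left(A + 14 u\right)}{6} = \frac{\left(-25 + u\right) \left(A + 14 u\right)}{6}$)
$s{\left(Z,F \right)} = \frac{-891 + Z}{1435 + F}$ ($s{\left(Z,F \right)} = \frac{Z - 891}{F + \left(\left(- \frac{175}{3}\right) \left(-16\right) - \frac{175}{3} + \frac{7 \left(-16\right)^{2}}{3} + \frac{1}{6} \cdot 14 \left(-16\right)\right)} = \frac{-891 + Z}{F + \left(\frac{2800}{3} - \frac{175}{3} + \frac{7}{3} \cdot 256 - \frac{112}{3}\right)} = \frac{-891 + Z}{F + \left(\frac{2800}{3} - \frac{175}{3} + \frac{1792}{3} - \frac{112}{3}\right)} = \frac{-891 + Z}{F + 1435} = \frac{-891 + Z}{1435 + F}$)
$\frac{s{\left(a{\left(16 \right)},-907 \right)}}{B} = \frac{\frac{1}{1435 - 907} \left(-891 - 6\right)}{240} = \frac{1}{528} \left(-897\right) \frac{1}{240} = \left(- \frac{299}{176}\right) \frac{1}{240} = - \frac{299}{42240}$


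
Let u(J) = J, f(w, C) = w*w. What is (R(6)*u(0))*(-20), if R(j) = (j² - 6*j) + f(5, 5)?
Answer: 0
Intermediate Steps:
f(w, C) = w²
R(j) = 25 + j² - 6*j (R(j) = (j² - 6*j) + 5² = (j² - 6*j) + 25 = 25 + j² - 6*j)
(R(6)*u(0))*(-20) = ((25 + 6² - 6*6)*0)*(-20) = ((25 + 36 - 36)*0)*(-20) = (25*0)*(-20) = 0*(-20) = 0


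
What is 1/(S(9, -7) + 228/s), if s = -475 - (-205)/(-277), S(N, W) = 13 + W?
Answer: 32945/181881 ≈ 0.18113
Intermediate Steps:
s = -131780/277 (s = -475 - (-205)*(-1)/277 = -475 - 1*205/277 = -475 - 205/277 = -131780/277 ≈ -475.74)
1/(S(9, -7) + 228/s) = 1/((13 - 7) + 228/(-131780/277)) = 1/(6 + 228*(-277/131780)) = 1/(6 - 15789/32945) = 1/(181881/32945) = 32945/181881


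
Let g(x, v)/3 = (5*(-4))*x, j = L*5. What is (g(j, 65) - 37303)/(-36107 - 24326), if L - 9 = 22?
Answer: 46603/60433 ≈ 0.77115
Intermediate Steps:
L = 31 (L = 9 + 22 = 31)
j = 155 (j = 31*5 = 155)
g(x, v) = -60*x (g(x, v) = 3*((5*(-4))*x) = 3*(-20*x) = -60*x)
(g(j, 65) - 37303)/(-36107 - 24326) = (-60*155 - 37303)/(-36107 - 24326) = (-9300 - 37303)/(-60433) = -46603*(-1/60433) = 46603/60433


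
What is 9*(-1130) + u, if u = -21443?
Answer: -31613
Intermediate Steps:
9*(-1130) + u = 9*(-1130) - 21443 = -10170 - 21443 = -31613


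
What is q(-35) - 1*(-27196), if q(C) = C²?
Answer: 28421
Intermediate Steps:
q(-35) - 1*(-27196) = (-35)² - 1*(-27196) = 1225 + 27196 = 28421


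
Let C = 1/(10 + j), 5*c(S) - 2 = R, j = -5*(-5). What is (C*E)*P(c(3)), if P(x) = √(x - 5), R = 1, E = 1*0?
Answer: 0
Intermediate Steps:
j = 25
E = 0
c(S) = ⅗ (c(S) = ⅖ + (⅕)*1 = ⅖ + ⅕ = ⅗)
P(x) = √(-5 + x)
C = 1/35 (C = 1/(10 + 25) = 1/35 ≈ 0.028571)
(C*E)*P(c(3)) = ((1/35)*0)*√(-5 + ⅗) = 0*√(-22/5) = 0*(I*√110/5) = 0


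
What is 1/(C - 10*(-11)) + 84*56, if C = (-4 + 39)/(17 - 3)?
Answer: 1058402/225 ≈ 4704.0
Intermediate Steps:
C = 5/2 (C = 35/14 = 35*(1/14) = 5/2 ≈ 2.5000)
1/(C - 10*(-11)) + 84*56 = 1/(5/2 - 10*(-11)) + 84*56 = 1/(5/2 + 110) + 4704 = 1/(225/2) + 4704 = 2/225 + 4704 = 1058402/225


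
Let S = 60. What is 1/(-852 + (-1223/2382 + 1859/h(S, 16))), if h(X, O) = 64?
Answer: -76224/62767915 ≈ -0.0012144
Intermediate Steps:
1/(-852 + (-1223/2382 + 1859/h(S, 16))) = 1/(-852 + (-1223/2382 + 1859/64)) = 1/(-852 + 2174933/76224) = 1/(-62767915/76224) = -76224/62767915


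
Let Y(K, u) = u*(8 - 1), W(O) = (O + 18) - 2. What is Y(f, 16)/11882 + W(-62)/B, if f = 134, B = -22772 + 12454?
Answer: 425547/30649619 ≈ 0.013884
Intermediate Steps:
B = -10318
W(O) = 16 + O (W(O) = (18 + O) - 2 = 16 + O)
Y(K, u) = 7*u (Y(K, u) = u*7 = 7*u)
Y(f, 16)/11882 + W(-62)/B = (7*16)/11882 + (16 - 62)/(-10318) = 112*(1/11882) - 46*(-1/10318) = 56/5941 + 23/5159 = 425547/30649619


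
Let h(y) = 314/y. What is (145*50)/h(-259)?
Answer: -938875/157 ≈ -5980.1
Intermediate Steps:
(145*50)/h(-259) = (145*50)/((314/(-259))) = 7250/((314*(-1/259))) = 7250/(-314/259) = 7250*(-259/314) = -938875/157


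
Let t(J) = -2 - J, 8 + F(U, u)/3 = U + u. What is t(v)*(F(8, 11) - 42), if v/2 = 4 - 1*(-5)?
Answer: 180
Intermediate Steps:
F(U, u) = -24 + 3*U + 3*u (F(U, u) = -24 + 3*(U + u) = -24 + (3*U + 3*u) = -24 + 3*U + 3*u)
v = 18 (v = 2*(4 - 1*(-5)) = 2*(4 + 5) = 2*9 = 18)
t(v)*(F(8, 11) - 42) = (-2 - 1*18)*((-24 + 3*8 + 3*11) - 42) = (-2 - 18)*((-24 + 24 + 33) - 42) = -20*(33 - 42) = -20*(-9) = 180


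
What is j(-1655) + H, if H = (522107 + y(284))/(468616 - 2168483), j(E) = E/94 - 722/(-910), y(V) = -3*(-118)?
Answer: -95746516759/5592562430 ≈ -17.120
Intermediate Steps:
y(V) = 354
j(E) = 361/455 + E/94 (j(E) = E*(1/94) - 722*(-1/910) = E/94 + 361/455 = 361/455 + E/94)
H = -522461/1699867 (H = (522107 + 354)/(468616 - 2168483) = 522461/(-1699867) = 522461*(-1/1699867) = -522461/1699867 ≈ -0.30735)
j(-1655) + H = (361/455 + (1/94)*(-1655)) - 522461/1699867 = (361/455 - 1655/94) - 522461/1699867 = -719091/42770 - 522461/1699867 = -95746516759/5592562430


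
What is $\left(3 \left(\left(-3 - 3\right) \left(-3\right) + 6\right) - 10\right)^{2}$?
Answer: $3844$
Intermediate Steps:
$\left(3 \left(\left(-3 - 3\right) \left(-3\right) + 6\right) - 10\right)^{2} = \left(3 \left(\left(-6\right) \left(-3\right) + 6\right) - 10\right)^{2} = \left(3 \left(18 + 6\right) - 10\right)^{2} = \left(3 \cdot 24 - 10\right)^{2} = \left(72 - 10\right)^{2} = 62^{2} = 3844$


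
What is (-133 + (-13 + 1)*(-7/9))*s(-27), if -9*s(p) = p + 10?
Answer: -6307/27 ≈ -233.59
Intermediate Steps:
s(p) = -10/9 - p/9 (s(p) = -(p + 10)/9 = -(10 + p)/9 = -10/9 - p/9)
(-133 + (-13 + 1)*(-7/9))*s(-27) = (-133 + (-13 + 1)*(-7/9))*(-10/9 - 1/9*(-27)) = (-133 - (-84)/9)*(-10/9 + 3) = (-133 - 12*(-7/9))*(17/9) = (-133 + 28/3)*(17/9) = -371/3*17/9 = -6307/27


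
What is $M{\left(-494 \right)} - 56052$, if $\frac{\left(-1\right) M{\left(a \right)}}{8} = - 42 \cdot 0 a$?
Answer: $-56052$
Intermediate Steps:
$M{\left(a \right)} = 0$ ($M{\left(a \right)} = - 8 \left(- 42 \cdot 0 a\right) = - 8 \left(\left(-42\right) 0\right) = \left(-8\right) 0 = 0$)
$M{\left(-494 \right)} - 56052 = 0 - 56052 = -56052$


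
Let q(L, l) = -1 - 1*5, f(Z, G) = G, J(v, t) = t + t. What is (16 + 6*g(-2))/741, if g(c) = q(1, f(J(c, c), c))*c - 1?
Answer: 82/741 ≈ 0.11066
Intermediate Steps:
J(v, t) = 2*t
q(L, l) = -6 (q(L, l) = -1 - 5 = -6)
g(c) = -1 - 6*c (g(c) = -6*c - 1 = -1 - 6*c)
(16 + 6*g(-2))/741 = (16 + 6*(-1 - 6*(-2)))/741 = (16 + 6*(-1 + 12))*(1/741) = (16 + 6*11)*(1/741) = (16 + 66)*(1/741) = 82*(1/741) = 82/741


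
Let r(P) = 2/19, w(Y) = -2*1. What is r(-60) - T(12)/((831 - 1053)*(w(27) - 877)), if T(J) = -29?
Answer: 390827/3707622 ≈ 0.10541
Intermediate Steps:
w(Y) = -2
r(P) = 2/19 (r(P) = 2*(1/19) = 2/19)
r(-60) - T(12)/((831 - 1053)*(w(27) - 877)) = 2/19 - (-29)/((831 - 1053)*(-2 - 877)) = 2/19 - (-29)/((-222*(-879))) = 2/19 - (-29)/195138 = 2/19 - 1*(-29/195138) = 2/19 + 29/195138 = 390827/3707622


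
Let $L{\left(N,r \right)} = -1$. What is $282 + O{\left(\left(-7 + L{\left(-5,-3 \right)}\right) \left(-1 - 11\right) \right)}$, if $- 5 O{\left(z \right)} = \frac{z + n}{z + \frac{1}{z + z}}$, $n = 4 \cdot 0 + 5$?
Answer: $\frac{25971138}{92165} \approx 281.79$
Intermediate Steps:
$n = 5$ ($n = 0 + 5 = 5$)
$O{\left(z \right)} = - \frac{5 + z}{5 \left(z + \frac{1}{2 z}\right)}$ ($O{\left(z \right)} = - \frac{\left(z + 5\right) \frac{1}{z + \frac{1}{z + z}}}{5} = - \frac{\left(5 + z\right) \frac{1}{z + \frac{1}{2 z}}}{5} = - \frac{\frac{1}{z + \frac{1}{2 z}} \left(5 + z\right)}{5} = - \frac{5 + z}{5 \left(z + \frac{1}{2 z}\right)}$)
$282 + O{\left(\left(-7 + L{\left(-5,-3 \right)}\right) \left(-1 - 11\right) \right)} = 282 - \frac{2 \left(-7 - 1\right) \left(-1 - 11\right) \left(5 + \left(-7 - 1\right) \left(-1 - 11\right)\right)}{5 + 10 \left(\left(-7 - 1\right) \left(-1 - 11\right)\right)^{2}} = 282 - \frac{2 \left(\left(-8\right) \left(-12\right)\right) \left(5 - -96\right)}{5 + 10 \left(\left(-8\right) \left(-12\right)\right)^{2}} = 282 - \frac{192 \left(5 + 96\right)}{5 + 10 \cdot 96^{2}} = 282 - 192 \frac{1}{5 + 10 \cdot 9216} \cdot 101 = 282 - 192 \frac{1}{5 + 92160} \cdot 101 = 282 - 192 \cdot \frac{1}{92165} \cdot 101 = 282 - \frac{19392}{92165} = \frac{25971138}{92165}$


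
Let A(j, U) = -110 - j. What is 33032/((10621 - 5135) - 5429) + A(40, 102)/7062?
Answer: 38877239/67089 ≈ 579.49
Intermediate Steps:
33032/((10621 - 5135) - 5429) + A(40, 102)/7062 = 33032/((10621 - 5135) - 5429) + (-110 - 1*40)/7062 = 33032/(5486 - 5429) + (-110 - 40)*(1/7062) = 33032/57 - 150*1/7062 = 33032*(1/57) - 25/1177 = 33032/57 - 25/1177 = 38877239/67089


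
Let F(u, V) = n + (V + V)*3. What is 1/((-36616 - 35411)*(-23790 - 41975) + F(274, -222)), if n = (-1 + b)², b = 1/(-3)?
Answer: 9/42631688923 ≈ 2.1111e-10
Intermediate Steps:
b = -⅓ ≈ -0.33333
n = 16/9 (n = (-1 - ⅓)² = (-4/3)² = 16/9 ≈ 1.7778)
F(u, V) = 16/9 + 6*V (F(u, V) = 16/9 + (V + V)*3 = 16/9 + (2*V)*3 = 16/9 + 6*V)
1/((-36616 - 35411)*(-23790 - 41975) + F(274, -222)) = 1/((-36616 - 35411)*(-23790 - 41975) + (16/9 + 6*(-222))) = 1/(-72027*(-65765) + (16/9 - 1332)) = 1/(4736855655 - 11972/9) = 1/(42631688923/9) = 9/42631688923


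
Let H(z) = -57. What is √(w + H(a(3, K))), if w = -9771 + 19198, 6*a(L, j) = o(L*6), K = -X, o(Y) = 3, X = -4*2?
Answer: √9370 ≈ 96.799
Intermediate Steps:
X = -8
K = 8 (K = -1*(-8) = 8)
a(L, j) = ½ (a(L, j) = (⅙)*3 = ½)
w = 9427
√(w + H(a(3, K))) = √(9427 - 57) = √9370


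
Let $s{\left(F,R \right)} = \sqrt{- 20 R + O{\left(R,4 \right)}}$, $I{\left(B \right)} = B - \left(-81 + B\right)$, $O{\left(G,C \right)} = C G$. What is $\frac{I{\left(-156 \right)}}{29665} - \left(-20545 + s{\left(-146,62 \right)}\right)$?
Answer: $\frac{609467506}{29665} - 4 i \sqrt{62} \approx 20545.0 - 31.496 i$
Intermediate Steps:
$I{\left(B \right)} = 81$
$s{\left(F,R \right)} = 4 \sqrt{- R}$ ($s{\left(F,R \right)} = \sqrt{- 20 R + 4 R} = \sqrt{- 16 R} = 4 \sqrt{- R}$)
$\frac{I{\left(-156 \right)}}{29665} - \left(-20545 + s{\left(-146,62 \right)}\right) = \frac{81}{29665} + \left(20545 - 4 \sqrt{\left(-1\right) 62}\right) = 81 \cdot \frac{1}{29665} + \left(20545 - 4 \sqrt{-62}\right) = \frac{81}{29665} + \left(20545 - 4 i \sqrt{62}\right) = \frac{609467506}{29665} - 4 i \sqrt{62}$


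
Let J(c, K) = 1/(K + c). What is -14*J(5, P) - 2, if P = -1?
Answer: -11/2 ≈ -5.5000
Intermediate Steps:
-14*J(5, P) - 2 = -14/(-1 + 5) - 2 = -14/4 - 2 = -14*1/4 - 2 = -7/2 - 2 = -11/2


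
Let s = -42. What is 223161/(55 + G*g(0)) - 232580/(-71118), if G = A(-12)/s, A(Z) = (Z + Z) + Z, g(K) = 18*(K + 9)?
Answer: 55705479523/48253563 ≈ 1154.4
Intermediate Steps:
g(K) = 162 + 18*K (g(K) = 18*(9 + K) = 162 + 18*K)
A(Z) = 3*Z (A(Z) = 2*Z + Z = 3*Z)
G = 6/7 (G = (3*(-12))/(-42) = -36*(-1/42) = 6/7 ≈ 0.85714)
223161/(55 + G*g(0)) - 232580/(-71118) = 223161/(55 + 6*(162 + 18*0)/7) - 232580/(-71118) = 223161/(55 + 6*(162 + 0)/7) - 232580*(-1/71118) = 223161/(55 + (6/7)*162) + 116290/35559 = 223161/(55 + 972/7) + 116290/35559 = 223161/(1357/7) + 116290/35559 = 223161*(7/1357) + 116290/35559 = 1562127/1357 + 116290/35559 = 55705479523/48253563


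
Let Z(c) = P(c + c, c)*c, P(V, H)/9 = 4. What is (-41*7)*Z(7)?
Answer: -72324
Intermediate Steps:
P(V, H) = 36 (P(V, H) = 9*4 = 36)
Z(c) = 36*c
(-41*7)*Z(7) = (-41*7)*(36*7) = -287*252 = -72324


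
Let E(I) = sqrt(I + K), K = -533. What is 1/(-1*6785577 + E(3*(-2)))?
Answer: -6785577/46044055223468 - 7*I*sqrt(11)/46044055223468 ≈ -1.4737e-7 - 5.0422e-13*I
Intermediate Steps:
E(I) = sqrt(-533 + I) (E(I) = sqrt(I - 533) = sqrt(-533 + I))
1/(-1*6785577 + E(3*(-2))) = 1/(-1*6785577 + sqrt(-533 + 3*(-2))) = 1/(-6785577 + sqrt(-533 - 6)) = 1/(-6785577 + sqrt(-539)) = 1/(-6785577 + 7*I*sqrt(11))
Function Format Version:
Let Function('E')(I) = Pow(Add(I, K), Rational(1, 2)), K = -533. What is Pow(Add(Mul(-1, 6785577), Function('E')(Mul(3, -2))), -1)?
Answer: Add(Rational(-6785577, 46044055223468), Mul(Rational(-7, 46044055223468), I, Pow(11, Rational(1, 2)))) ≈ Add(-1.4737e-7, Mul(-5.0422e-13, I))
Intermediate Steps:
Function('E')(I) = Pow(Add(-533, I), Rational(1, 2)) (Function('E')(I) = Pow(Add(I, -533), Rational(1, 2)) = Pow(Add(-533, I), Rational(1, 2)))
Pow(Add(Mul(-1, 6785577), Function('E')(Mul(3, -2))), -1) = Pow(Add(Mul(-1, 6785577), Pow(Add(-533, Mul(3, -2)), Rational(1, 2))), -1) = Pow(Add(-6785577, Pow(Add(-533, -6), Rational(1, 2))), -1) = Pow(Add(-6785577, Pow(-539, Rational(1, 2))), -1) = Pow(Add(-6785577, Mul(7, I, Pow(11, Rational(1, 2)))), -1)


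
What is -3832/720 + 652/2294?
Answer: -520073/103230 ≈ -5.0380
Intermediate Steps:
-3832/720 + 652/2294 = -3832*1/720 + 652*(1/2294) = -479/90 + 326/1147 = -520073/103230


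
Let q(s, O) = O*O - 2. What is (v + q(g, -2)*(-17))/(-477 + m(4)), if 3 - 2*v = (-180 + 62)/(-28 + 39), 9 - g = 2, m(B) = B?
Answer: 597/10406 ≈ 0.057371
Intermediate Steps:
g = 7 (g = 9 - 1*2 = 9 - 2 = 7)
q(s, O) = -2 + O**2 (q(s, O) = O**2 - 2 = -2 + O**2)
v = 151/22 (v = 3/2 - (-180 + 62)/(2*(-28 + 39)) = 3/2 - (-59)/11 = 3/2 - 1/2*(-118/11) = 3/2 + 59/11 = 151/22 ≈ 6.8636)
(v + q(g, -2)*(-17))/(-477 + m(4)) = (151/22 + (-2 + (-2)**2)*(-17))/(-477 + 4) = (151/22 + (-2 + 4)*(-17))/(-473) = (151/22 + 2*(-17))*(-1/473) = (151/22 - 34)*(-1/473) = -597/22*(-1/473) = 597/10406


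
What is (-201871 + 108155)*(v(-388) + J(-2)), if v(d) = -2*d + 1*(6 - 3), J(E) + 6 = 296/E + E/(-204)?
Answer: -2987244358/51 ≈ -5.8573e+7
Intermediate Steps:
J(E) = -6 + 296/E - E/204 (J(E) = -6 + (296/E + E/(-204)) = -6 + (296/E + E*(-1/204)) = -6 + (296/E - E/204) = -6 + 296/E - E/204)
v(d) = 3 - 2*d (v(d) = -2*d + 1*3 = -2*d + 3 = 3 - 2*d)
(-201871 + 108155)*(v(-388) + J(-2)) = (-201871 + 108155)*((3 - 2*(-388)) + (-6 + 296/(-2) - 1/204*(-2))) = -93716*((3 + 776) + (-6 + 296*(-½) + 1/102)) = -93716*(779 + (-6 - 148 + 1/102)) = -93716*(779 - 15707/102) = -93716*63751/102 = -2987244358/51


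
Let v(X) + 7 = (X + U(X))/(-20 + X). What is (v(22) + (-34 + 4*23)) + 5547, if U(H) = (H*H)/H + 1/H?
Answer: 247281/44 ≈ 5620.0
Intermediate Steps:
U(H) = H + 1/H (U(H) = H²/H + 1/H = H + 1/H)
v(X) = -7 + (1/X + 2*X)/(-20 + X) (v(X) = -7 + (X + (X + 1/X))/(-20 + X) = -7 + (1/X + 2*X)/(-20 + X))
(v(22) + (-34 + 4*23)) + 5547 = ((1 - 5*22² + 140*22)/(22*(-20 + 22)) + (-34 + 4*23)) + 5547 = ((1/22)*(1 - 5*484 + 3080)/2 + (-34 + 92)) + 5547 = ((1/22)*(½)*(1 - 2420 + 3080) + 58) + 5547 = ((1/22)*(½)*661 + 58) + 5547 = (661/44 + 58) + 5547 = 3213/44 + 5547 = 247281/44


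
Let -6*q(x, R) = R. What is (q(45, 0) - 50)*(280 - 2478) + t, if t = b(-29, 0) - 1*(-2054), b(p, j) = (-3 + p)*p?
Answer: 112882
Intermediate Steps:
b(p, j) = p*(-3 + p)
q(x, R) = -R/6
t = 2982 (t = -29*(-3 - 29) - 1*(-2054) = -29*(-32) + 2054 = 928 + 2054 = 2982)
(q(45, 0) - 50)*(280 - 2478) + t = (-⅙*0 - 50)*(280 - 2478) + 2982 = (0 - 50)*(-2198) + 2982 = -50*(-2198) + 2982 = 109900 + 2982 = 112882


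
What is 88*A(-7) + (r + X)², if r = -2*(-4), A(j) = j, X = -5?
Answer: -607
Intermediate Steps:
r = 8
88*A(-7) + (r + X)² = 88*(-7) + (8 - 5)² = -616 + 3² = -616 + 9 = -607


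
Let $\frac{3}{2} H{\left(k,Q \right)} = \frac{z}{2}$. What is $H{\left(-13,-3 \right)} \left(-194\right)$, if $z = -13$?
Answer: $\frac{2522}{3} \approx 840.67$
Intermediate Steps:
$H{\left(k,Q \right)} = - \frac{13}{3}$ ($H{\left(k,Q \right)} = \frac{2 \left(- \frac{13}{2}\right)}{3} = \frac{2 \left(\left(-13\right) \frac{1}{2}\right)}{3} = \frac{2}{3} \left(- \frac{13}{2}\right) = - \frac{13}{3}$)
$H{\left(-13,-3 \right)} \left(-194\right) = \left(- \frac{13}{3}\right) \left(-194\right) = \frac{2522}{3}$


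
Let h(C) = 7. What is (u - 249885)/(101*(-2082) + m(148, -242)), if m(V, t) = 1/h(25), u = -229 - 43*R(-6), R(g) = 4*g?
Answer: 1743574/1471973 ≈ 1.1845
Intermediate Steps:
u = 803 (u = -229 - 172*(-6) = -229 - 43*(-24) = -229 + 1032 = 803)
m(V, t) = 1/7
(u - 249885)/(101*(-2082) + m(148, -242)) = (803 - 249885)/(101*(-2082) + 1/7) = -249082/(-210282 + 1/7) = -249082/(-1471973/7) = -249082*(-7/1471973) = 1743574/1471973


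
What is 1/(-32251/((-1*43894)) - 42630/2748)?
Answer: -5025863/74273978 ≈ -0.067667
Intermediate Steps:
1/(-32251/((-1*43894)) - 42630/2748) = 1/(-32251/(-43894) - 42630*1/2748) = 1/(-32251*(-1/43894) - 7105/458) = 1/(32251/43894 - 7105/458) = 1/(-74273978/5025863) = -5025863/74273978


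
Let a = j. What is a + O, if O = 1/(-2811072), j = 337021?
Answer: 947390296511/2811072 ≈ 3.3702e+5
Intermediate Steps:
a = 337021
O = -1/2811072 ≈ -3.5574e-7
a + O = 337021 - 1/2811072 = 947390296511/2811072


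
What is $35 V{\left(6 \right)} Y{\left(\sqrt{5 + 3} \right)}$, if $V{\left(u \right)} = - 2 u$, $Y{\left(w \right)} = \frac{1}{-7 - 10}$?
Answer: $\frac{420}{17} \approx 24.706$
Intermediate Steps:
$Y{\left(w \right)} = - \frac{1}{17}$ ($Y{\left(w \right)} = \frac{1}{-17} = - \frac{1}{17}$)
$35 V{\left(6 \right)} Y{\left(\sqrt{5 + 3} \right)} = 35 \left(\left(-2\right) 6\right) \left(- \frac{1}{17}\right) = 35 \left(-12\right) \left(- \frac{1}{17}\right) = \left(-420\right) \left(- \frac{1}{17}\right) = \frac{420}{17}$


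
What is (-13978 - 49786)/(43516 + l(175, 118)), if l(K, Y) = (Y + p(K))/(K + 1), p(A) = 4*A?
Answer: -5611232/3829817 ≈ -1.4651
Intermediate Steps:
l(K, Y) = (Y + 4*K)/(1 + K) (l(K, Y) = (Y + 4*K)/(K + 1) = (Y + 4*K)/(1 + K))
(-13978 - 49786)/(43516 + l(175, 118)) = (-13978 - 49786)/(43516 + (118 + 4*175)/(1 + 175)) = -63764/(43516 + (118 + 700)/176) = -63764/(43516 + (1/176)*818) = -63764/(43516 + 409/88) = -63764/3829817/88 = -63764*88/3829817 = -5611232/3829817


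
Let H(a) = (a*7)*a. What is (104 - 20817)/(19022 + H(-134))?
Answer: -20713/144714 ≈ -0.14313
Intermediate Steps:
H(a) = 7*a² (H(a) = (7*a)*a = 7*a²)
(104 - 20817)/(19022 + H(-134)) = (104 - 20817)/(19022 + 7*(-134)²) = -20713/(19022 + 7*17956) = -20713/(19022 + 125692) = -20713/144714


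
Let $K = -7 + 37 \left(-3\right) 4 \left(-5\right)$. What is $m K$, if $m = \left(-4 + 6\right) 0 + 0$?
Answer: $0$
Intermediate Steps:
$m = 0$ ($m = 2 \cdot 0 + 0 = 0 + 0 = 0$)
$K = 2213$ ($K = -7 + 37 \left(\left(-12\right) \left(-5\right)\right) = -7 + 37 \cdot 60 = -7 + 2220 = 2213$)
$m K = 0 \cdot 2213 = 0$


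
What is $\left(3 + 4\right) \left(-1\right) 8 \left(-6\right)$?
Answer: $336$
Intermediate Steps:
$\left(3 + 4\right) \left(-1\right) 8 \left(-6\right) = 7 \left(-1\right) 8 \left(-6\right) = \left(-7\right) 8 \left(-6\right) = \left(-56\right) \left(-6\right) = 336$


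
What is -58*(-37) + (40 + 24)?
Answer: 2210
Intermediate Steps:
-58*(-37) + (40 + 24) = 2146 + 64 = 2210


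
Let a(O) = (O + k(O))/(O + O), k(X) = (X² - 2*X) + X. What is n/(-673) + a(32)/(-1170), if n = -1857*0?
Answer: -8/585 ≈ -0.013675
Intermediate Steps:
n = 0
k(X) = X² - X
a(O) = (O + O*(-1 + O))/(2*O) (a(O) = (O + O*(-1 + O))/(O + O) = (O + O*(-1 + O))/((2*O)) = (O + O*(-1 + O))*(1/(2*O)) = (O + O*(-1 + O))/(2*O))
n/(-673) + a(32)/(-1170) = 0/(-673) + ((½)*32)/(-1170) = 0*(-1/673) + 16*(-1/1170) = 0 - 8/585 = -8/585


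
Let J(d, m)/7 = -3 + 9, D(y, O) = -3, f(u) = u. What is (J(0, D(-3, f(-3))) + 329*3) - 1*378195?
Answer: -377166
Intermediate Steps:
J(d, m) = 42 (J(d, m) = 7*(-3 + 9) = 7*6 = 42)
(J(0, D(-3, f(-3))) + 329*3) - 1*378195 = (42 + 329*3) - 1*378195 = (42 + 987) - 378195 = 1029 - 378195 = -377166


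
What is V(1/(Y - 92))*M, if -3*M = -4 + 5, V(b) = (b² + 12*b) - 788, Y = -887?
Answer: 755263255/2875323 ≈ 262.67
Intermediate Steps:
V(b) = -788 + b² + 12*b
M = -⅓ (M = -(-4 + 5)/3 = -⅓*1 = -⅓ ≈ -0.33333)
V(1/(Y - 92))*M = (-788 + (1/(-887 - 92))² + 12/(-887 - 92))*(-⅓) = (-788 + (1/(-979))² + 12/(-979))*(-⅓) = (-788 + (-1/979)² + 12*(-1/979))*(-⅓) = (-788 + 1/958441 - 12/979)*(-⅓) = -755263255/958441*(-⅓) = 755263255/2875323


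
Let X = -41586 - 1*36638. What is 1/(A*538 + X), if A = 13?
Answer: -1/71230 ≈ -1.4039e-5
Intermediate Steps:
X = -78224 (X = -41586 - 36638 = -78224)
1/(A*538 + X) = 1/(13*538 - 78224) = 1/(6994 - 78224) = 1/(-71230) = -1/71230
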